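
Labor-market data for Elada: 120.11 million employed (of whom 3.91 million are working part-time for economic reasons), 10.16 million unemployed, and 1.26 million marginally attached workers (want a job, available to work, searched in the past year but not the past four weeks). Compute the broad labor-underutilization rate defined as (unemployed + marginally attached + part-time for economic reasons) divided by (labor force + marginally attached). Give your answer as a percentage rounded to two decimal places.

Labor force = 120.11 + 10.16 = 130.27 million.
Numerator = 10.16 + 1.26 + 3.91 = 15.33 million.
Denominator = 130.27 + 1.26 = 131.53 million.
Broad rate = 15.33 / 131.53 = 11.66%.

Broad underutilization rate ≈ 11.66%.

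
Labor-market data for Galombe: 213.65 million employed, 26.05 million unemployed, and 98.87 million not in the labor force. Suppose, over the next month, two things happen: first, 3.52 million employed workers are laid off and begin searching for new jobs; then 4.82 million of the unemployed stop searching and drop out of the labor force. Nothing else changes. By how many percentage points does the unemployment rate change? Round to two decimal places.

Initially, labor force = 213.65 + 26.05 = 239.70 million, so u = 26.05/239.70 = 10.87%.
After the first change, employed falls and unemployed rises by 3.52; labor force unchanged → E = 210.13, U = 29.57, labor force = 239.70 million.
After the second change, unemployed and labor force both fall by 4.82 → E = 210.13, U = 24.75, labor force = 234.88 million.
New unemployment rate = 24.75 / 234.88 = 10.54%.
Change = 10.54% − 10.87% = −0.33 percentage points.

The unemployment rate changes by −0.33 percentage points.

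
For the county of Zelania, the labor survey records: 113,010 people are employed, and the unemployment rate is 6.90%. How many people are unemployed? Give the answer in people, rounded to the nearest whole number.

About 8,376 are unemployed.

Let U be the number unemployed. The labor force is E + U, and U/(E+U) = 0.0690.
So U = 0.0690 × 113,010 / (1 − 0.0690) = 7797.69 / 0.9310 ≈ 8,376.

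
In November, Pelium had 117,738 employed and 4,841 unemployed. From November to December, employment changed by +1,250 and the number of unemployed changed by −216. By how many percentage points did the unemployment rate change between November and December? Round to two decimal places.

November: labor force = 117,738 + 4,841 = 122,579; u = 4,841/122,579 = 3.95%.
December: labor force = 118,988 + 4,625 = 123,613; u = 4,625/123,613 = 3.74%.
Change = 3.74% − 3.95% = −0.21 pp.

The unemployment rate changed by −0.21 percentage points.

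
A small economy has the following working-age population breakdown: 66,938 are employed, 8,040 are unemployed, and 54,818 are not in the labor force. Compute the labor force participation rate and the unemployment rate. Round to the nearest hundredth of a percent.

Labor force = employed + unemployed = 66,938 + 8,040 = 74,978.
Working-age population = 74,978 + 54,818 = 129,796.
Unemployment rate = 8,040 / 74,978 = 10.72%.
Labor force participation rate = 74,978 / 129,796 = 57.77%.

Labor force participation rate ≈ 57.77%; unemployment rate ≈ 10.72%.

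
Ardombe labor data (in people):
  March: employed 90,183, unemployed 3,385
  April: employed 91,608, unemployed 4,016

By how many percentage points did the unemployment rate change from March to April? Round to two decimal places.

The unemployment rate changed by +0.58 percentage points.

March: labor force = 90,183 + 3,385 = 93,568; u = 3,385/93,568 = 3.62%.
April: labor force = 91,608 + 4,016 = 95,624; u = 4,016/95,624 = 4.20%.
Change = 4.20% − 3.62% = +0.58 pp.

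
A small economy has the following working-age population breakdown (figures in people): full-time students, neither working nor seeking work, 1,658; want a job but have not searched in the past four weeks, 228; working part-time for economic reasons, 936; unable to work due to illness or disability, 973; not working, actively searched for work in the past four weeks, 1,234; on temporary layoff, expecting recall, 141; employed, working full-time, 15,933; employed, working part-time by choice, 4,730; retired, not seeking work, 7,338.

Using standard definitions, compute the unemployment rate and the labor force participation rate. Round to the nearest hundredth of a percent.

Unemployment rate ≈ 5.99%; labor force participation rate ≈ 69.26%.

Employed = 936 + 15,933 + 4,730 = 21,599 (anyone who worked, including part-time for economic reasons, counts as employed).
Unemployed = 1,234 + 141 = 1,375 (jobless and actively searching, or on temporary layoff).
Labor force = 21,599 + 1,375 = 22,974.
Not in labor force = 1,658 + 228 + 973 + 7,338 = 10,197 (those not working and not actively searching are outside the labor force — including those who want a job but have given up searching).
Civilian working-age population = 22,974 + 10,197 = 33,171.
Unemployment rate = 1,375 / 22,974 = 5.99%.
Labor force participation rate = 22,974 / 33,171 = 69.26%.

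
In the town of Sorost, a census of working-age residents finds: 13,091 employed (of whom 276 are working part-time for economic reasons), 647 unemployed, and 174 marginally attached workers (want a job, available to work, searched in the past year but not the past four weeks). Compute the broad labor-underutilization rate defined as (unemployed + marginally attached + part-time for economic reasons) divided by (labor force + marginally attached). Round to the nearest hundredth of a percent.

Broad underutilization rate ≈ 7.89%.

Labor force = 13,091 + 647 = 13,738.
Numerator = 647 + 174 + 276 = 1,097.
Denominator = 13,738 + 174 = 13,912.
Broad rate = 1,097 / 13,912 = 7.89%.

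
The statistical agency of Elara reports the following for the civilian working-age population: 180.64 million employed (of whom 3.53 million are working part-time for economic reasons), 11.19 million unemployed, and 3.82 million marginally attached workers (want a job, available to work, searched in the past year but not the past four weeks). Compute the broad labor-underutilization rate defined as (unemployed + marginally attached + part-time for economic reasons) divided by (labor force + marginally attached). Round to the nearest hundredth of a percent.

Broad underutilization rate ≈ 9.48%.

Labor force = 180.64 + 11.19 = 191.83 million.
Numerator = 11.19 + 3.82 + 3.53 = 18.54 million.
Denominator = 191.83 + 3.82 = 195.65 million.
Broad rate = 18.54 / 195.65 = 9.48%.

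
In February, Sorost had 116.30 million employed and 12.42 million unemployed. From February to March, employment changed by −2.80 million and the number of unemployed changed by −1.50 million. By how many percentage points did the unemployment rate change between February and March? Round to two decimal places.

The unemployment rate changed by −0.87 percentage points.

February: labor force = 116.30 + 12.42 = 128.72; u = 12.42/128.72 = 9.65%.
March: labor force = 113.50 + 10.92 = 124.42; u = 10.92/124.42 = 8.78%.
Change = 8.78% − 9.65% = −0.87 pp.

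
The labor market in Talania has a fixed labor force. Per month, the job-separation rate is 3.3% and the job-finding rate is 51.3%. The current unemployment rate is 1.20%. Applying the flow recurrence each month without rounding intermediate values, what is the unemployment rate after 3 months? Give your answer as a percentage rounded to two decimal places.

Unemployment rate after three months ≈ 5.59%.

With a fixed labor force, u_{t+1} = u_t + s·(1−u_t) − f·u_t = u_t·(1−s−f) + s.
Here 1−s−f = 0.454 and s = 0.033.
u_1 = 0.012000 × 0.454 + 0.033 = 0.038448.
u_2 = 0.038448 × 0.454 + 0.033 = 0.050455.
u_3 = 0.050455 × 0.454 + 0.033 = 0.055907.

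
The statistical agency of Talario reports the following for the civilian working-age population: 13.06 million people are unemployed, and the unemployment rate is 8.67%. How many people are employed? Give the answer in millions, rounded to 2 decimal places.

About 137.57 million are employed.

Labor force = U / u = 13.06 / 0.0867 ≈ 150.63 million.
Employed = labor force − unemployed = 150.63 − 13.06 = 137.57 million.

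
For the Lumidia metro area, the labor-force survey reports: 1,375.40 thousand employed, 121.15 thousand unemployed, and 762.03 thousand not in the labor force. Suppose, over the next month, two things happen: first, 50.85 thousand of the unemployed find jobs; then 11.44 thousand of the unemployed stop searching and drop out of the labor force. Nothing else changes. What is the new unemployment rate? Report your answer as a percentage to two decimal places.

New unemployment rate ≈ 3.96%.

Initially, labor force = 1,375.40 + 121.15 = 1,496.55 thousand, so u = 121.15/1,496.55 = 8.10%.
After the first change, unemployed falls and employed rises by 50.85; labor force unchanged → E = 1,426.25, U = 70.30, labor force = 1,496.55 thousand.
After the second change, unemployed and labor force both fall by 11.44 → E = 1,426.25, U = 58.86, labor force = 1,485.11 thousand.
New unemployment rate = 58.86 / 1,485.11 = 3.96%.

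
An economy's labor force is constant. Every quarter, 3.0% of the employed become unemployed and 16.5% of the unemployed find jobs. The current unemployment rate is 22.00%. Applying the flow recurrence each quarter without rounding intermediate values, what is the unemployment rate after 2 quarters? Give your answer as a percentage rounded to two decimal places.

Unemployment rate after two quarters ≈ 19.67%.

With a fixed labor force, u_{t+1} = u_t + s·(1−u_t) − f·u_t = u_t·(1−s−f) + s.
Here 1−s−f = 0.805 and s = 0.030.
u_1 = 0.220000 × 0.805 + 0.030 = 0.207100.
u_2 = 0.207100 × 0.805 + 0.030 = 0.196716.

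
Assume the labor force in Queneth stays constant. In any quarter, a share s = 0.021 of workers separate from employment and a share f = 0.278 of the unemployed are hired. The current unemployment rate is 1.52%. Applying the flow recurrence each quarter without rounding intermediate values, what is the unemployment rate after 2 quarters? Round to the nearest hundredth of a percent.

Unemployment rate after two quarters ≈ 4.32%.

With a fixed labor force, u_{t+1} = u_t + s·(1−u_t) − f·u_t = u_t·(1−s−f) + s.
Here 1−s−f = 0.701 and s = 0.021.
u_1 = 0.015200 × 0.701 + 0.021 = 0.031655.
u_2 = 0.031655 × 0.701 + 0.021 = 0.043190.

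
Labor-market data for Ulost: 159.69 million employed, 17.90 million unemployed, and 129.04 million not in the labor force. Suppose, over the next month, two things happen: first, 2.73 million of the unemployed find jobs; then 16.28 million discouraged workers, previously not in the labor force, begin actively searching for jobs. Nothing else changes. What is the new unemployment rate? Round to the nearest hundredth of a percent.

New unemployment rate ≈ 16.22%.

Initially, labor force = 159.69 + 17.90 = 177.59 million, so u = 17.90/177.59 = 10.08%.
After the first change, unemployed falls and employed rises by 2.73; labor force unchanged → E = 162.42, U = 15.17, labor force = 177.59 million.
After the second change, unemployed and labor force both rise by 16.28 → E = 162.42, U = 31.45, labor force = 193.87 million.
New unemployment rate = 31.45 / 193.87 = 16.22%.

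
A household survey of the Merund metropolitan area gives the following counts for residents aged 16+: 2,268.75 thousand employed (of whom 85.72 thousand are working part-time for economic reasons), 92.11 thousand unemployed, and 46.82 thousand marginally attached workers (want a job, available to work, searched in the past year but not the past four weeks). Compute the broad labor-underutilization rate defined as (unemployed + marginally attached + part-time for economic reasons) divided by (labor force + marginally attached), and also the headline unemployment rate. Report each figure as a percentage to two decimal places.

Broad underutilization rate ≈ 9.33%; headline unemployment rate ≈ 3.90%.

Labor force = 2,268.75 + 92.11 = 2,360.86 thousand.
Numerator = 92.11 + 46.82 + 85.72 = 224.65 thousand.
Denominator = 2,360.86 + 46.82 = 2,407.68 thousand.
Broad rate = 224.65 / 2,407.68 = 9.33%.
Headline unemployment rate = 92.11 / 2,360.86 = 3.90%.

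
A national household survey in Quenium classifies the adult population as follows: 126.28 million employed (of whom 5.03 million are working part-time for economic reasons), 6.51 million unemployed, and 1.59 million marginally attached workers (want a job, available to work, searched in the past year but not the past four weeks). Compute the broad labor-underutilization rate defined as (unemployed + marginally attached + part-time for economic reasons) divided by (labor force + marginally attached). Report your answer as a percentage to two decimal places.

Broad underutilization rate ≈ 9.77%.

Labor force = 126.28 + 6.51 = 132.79 million.
Numerator = 6.51 + 1.59 + 5.03 = 13.13 million.
Denominator = 132.79 + 1.59 = 134.38 million.
Broad rate = 13.13 / 134.38 = 9.77%.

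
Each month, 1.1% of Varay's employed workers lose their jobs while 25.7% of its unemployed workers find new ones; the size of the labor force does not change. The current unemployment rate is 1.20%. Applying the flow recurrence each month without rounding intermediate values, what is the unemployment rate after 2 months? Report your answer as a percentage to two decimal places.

With a fixed labor force, u_{t+1} = u_t + s·(1−u_t) − f·u_t = u_t·(1−s−f) + s.
Here 1−s−f = 0.732 and s = 0.011.
u_1 = 0.012000 × 0.732 + 0.011 = 0.019784.
u_2 = 0.019784 × 0.732 + 0.011 = 0.025482.

Unemployment rate after two months ≈ 2.55%.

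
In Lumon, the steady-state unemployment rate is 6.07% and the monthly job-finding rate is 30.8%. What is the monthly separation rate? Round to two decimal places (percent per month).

From u* = s/(s+f): s = u·f/(1−u).
s = 0.0607 × 30.8 / (1 − 0.0607) = 1.8696 / 0.9393 ≈ 1.99% per month.

Separation rate ≈ 1.99% per month.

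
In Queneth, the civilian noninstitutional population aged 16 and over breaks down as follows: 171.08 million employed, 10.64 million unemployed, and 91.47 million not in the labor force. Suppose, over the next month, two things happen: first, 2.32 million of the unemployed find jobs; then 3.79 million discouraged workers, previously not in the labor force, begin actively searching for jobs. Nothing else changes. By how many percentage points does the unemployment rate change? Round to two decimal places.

Initially, labor force = 171.08 + 10.64 = 181.72 million, so u = 10.64/181.72 = 5.86%.
After the first change, unemployed falls and employed rises by 2.32; labor force unchanged → E = 173.40, U = 8.32, labor force = 181.72 million.
After the second change, unemployed and labor force both rise by 3.79 → E = 173.40, U = 12.11, labor force = 185.51 million.
New unemployment rate = 12.11 / 185.51 = 6.53%.
Change = 6.53% − 5.86% = +0.67 percentage points.

The unemployment rate changes by +0.67 percentage points.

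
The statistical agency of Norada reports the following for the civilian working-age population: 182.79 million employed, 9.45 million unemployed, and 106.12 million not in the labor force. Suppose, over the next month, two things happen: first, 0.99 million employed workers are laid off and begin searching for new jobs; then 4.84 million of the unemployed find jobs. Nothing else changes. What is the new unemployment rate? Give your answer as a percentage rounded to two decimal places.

Initially, labor force = 182.79 + 9.45 = 192.24 million, so u = 9.45/192.24 = 4.92%.
After the first change, employed falls and unemployed rises by 0.99; labor force unchanged → E = 181.80, U = 10.44, labor force = 192.24 million.
After the second change, unemployed falls and employed rises by 4.84; labor force unchanged → E = 186.64, U = 5.60, labor force = 192.24 million.
New unemployment rate = 5.60 / 192.24 = 2.91%.

New unemployment rate ≈ 2.91%.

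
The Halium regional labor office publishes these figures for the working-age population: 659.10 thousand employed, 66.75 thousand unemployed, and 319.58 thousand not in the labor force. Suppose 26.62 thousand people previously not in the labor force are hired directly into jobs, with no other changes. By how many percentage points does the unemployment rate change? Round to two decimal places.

The unemployment rate changes by −0.33 percentage points.

Initially, labor force = 659.10 + 66.75 = 725.85 thousand, so u = 66.75/725.85 = 9.20%.
After the change, employed and labor force both rise by 26.62; unemployed unchanged → E = 685.72, U = 66.75, labor force = 752.47 thousand.
New unemployment rate = 66.75 / 752.47 = 8.87%.
Change = 8.87% − 9.20% = −0.33 percentage points.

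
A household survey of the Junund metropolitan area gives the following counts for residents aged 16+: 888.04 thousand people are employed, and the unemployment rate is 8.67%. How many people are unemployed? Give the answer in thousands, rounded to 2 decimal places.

About 84.30 thousand are unemployed.

Let U be the number unemployed. The labor force is E + U, and U/(E+U) = 0.0867.
So U = 0.0867 × 888.04 / (1 − 0.0867) = 76.9931 / 0.9133 ≈ 84.30 thousand.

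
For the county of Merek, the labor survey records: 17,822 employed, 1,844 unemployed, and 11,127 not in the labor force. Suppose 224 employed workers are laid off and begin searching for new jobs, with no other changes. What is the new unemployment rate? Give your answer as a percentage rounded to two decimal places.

New unemployment rate ≈ 10.52%.

Initially, labor force = 17,822 + 1,844 = 19,666, so u = 1,844/19,666 = 9.38%.
After the change, employed falls and unemployed rises by 224; labor force unchanged → E = 17,598, U = 2,068, labor force = 19,666.
New unemployment rate = 2,068 / 19,666 = 10.52%.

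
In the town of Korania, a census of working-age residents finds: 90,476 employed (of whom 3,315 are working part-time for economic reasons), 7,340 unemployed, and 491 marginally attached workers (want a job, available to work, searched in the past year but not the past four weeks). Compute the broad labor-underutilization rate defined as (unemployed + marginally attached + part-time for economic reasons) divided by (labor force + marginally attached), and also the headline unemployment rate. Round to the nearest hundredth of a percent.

Labor force = 90,476 + 7,340 = 97,816.
Numerator = 7,340 + 491 + 3,315 = 11,146.
Denominator = 97,816 + 491 = 98,307.
Broad rate = 11,146 / 98,307 = 11.34%.
Headline unemployment rate = 7,340 / 97,816 = 7.50%.

Broad underutilization rate ≈ 11.34%; headline unemployment rate ≈ 7.50%.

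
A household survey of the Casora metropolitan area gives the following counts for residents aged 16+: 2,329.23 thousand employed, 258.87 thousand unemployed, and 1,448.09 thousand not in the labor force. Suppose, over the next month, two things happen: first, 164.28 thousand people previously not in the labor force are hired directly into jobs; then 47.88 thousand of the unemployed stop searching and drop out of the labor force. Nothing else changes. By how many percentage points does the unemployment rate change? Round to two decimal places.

The unemployment rate changes by −2.20 percentage points.

Initially, labor force = 2,329.23 + 258.87 = 2,588.10 thousand, so u = 258.87/2,588.10 = 10.00%.
After the first change, employed and labor force both rise by 164.28; unemployed unchanged → E = 2,493.51, U = 258.87, labor force = 2,752.38 thousand.
After the second change, unemployed and labor force both fall by 47.88 → E = 2,493.51, U = 210.99, labor force = 2,704.50 thousand.
New unemployment rate = 210.99 / 2,704.50 = 7.80%.
Change = 7.80% − 10.00% = −2.20 percentage points.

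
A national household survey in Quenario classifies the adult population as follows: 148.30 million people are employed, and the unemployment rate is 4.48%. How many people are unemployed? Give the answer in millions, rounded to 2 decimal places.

About 6.96 million are unemployed.

Let U be the number unemployed. The labor force is E + U, and U/(E+U) = 0.0448.
So U = 0.0448 × 148.30 / (1 − 0.0448) = 6.6438 / 0.9552 ≈ 6.96 million.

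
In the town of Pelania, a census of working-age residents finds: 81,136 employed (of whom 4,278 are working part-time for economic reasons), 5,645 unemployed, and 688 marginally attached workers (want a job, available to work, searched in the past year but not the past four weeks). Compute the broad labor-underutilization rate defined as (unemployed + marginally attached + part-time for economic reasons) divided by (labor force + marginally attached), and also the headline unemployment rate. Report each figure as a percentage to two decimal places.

Labor force = 81,136 + 5,645 = 86,781.
Numerator = 5,645 + 688 + 4,278 = 10,611.
Denominator = 86,781 + 688 = 87,469.
Broad rate = 10,611 / 87,469 = 12.13%.
Headline unemployment rate = 5,645 / 86,781 = 6.50%.

Broad underutilization rate ≈ 12.13%; headline unemployment rate ≈ 6.50%.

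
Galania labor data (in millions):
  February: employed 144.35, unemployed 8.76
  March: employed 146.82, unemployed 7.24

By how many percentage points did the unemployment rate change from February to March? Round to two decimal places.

The unemployment rate changed by −1.02 percentage points.

February: labor force = 144.35 + 8.76 = 153.11; u = 8.76/153.11 = 5.72%.
March: labor force = 146.82 + 7.24 = 154.06; u = 7.24/154.06 = 4.70%.
Change = 4.70% − 5.72% = −1.02 pp.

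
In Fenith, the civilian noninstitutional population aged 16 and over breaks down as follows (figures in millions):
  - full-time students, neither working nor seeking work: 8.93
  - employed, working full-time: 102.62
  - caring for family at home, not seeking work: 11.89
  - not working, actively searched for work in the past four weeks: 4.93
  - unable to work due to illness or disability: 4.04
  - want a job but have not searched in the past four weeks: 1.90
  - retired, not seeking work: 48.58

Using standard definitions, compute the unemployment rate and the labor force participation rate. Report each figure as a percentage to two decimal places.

Unemployment rate ≈ 4.58%; labor force participation rate ≈ 58.81%.

Employed = 102.62 million.
Unemployed = 4.93 million.
Labor force = 102.62 + 4.93 = 107.55 million.
Not in labor force = 8.93 + 11.89 + 4.04 + 1.90 + 48.58 = 75.34 million (those not working and not actively searching are outside the labor force — including those who want a job but have given up searching).
Civilian working-age population = 107.55 + 75.34 = 182.89 million.
Unemployment rate = 4.93 / 107.55 = 4.58%.
Labor force participation rate = 107.55 / 182.89 = 58.81%.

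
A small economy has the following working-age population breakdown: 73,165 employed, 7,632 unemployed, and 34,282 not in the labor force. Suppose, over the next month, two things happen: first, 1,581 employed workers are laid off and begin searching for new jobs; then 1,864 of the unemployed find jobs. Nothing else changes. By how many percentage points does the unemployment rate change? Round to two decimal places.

Initially, labor force = 73,165 + 7,632 = 80,797, so u = 7,632/80,797 = 9.45%.
After the first change, employed falls and unemployed rises by 1,581; labor force unchanged → E = 71,584, U = 9,213, labor force = 80,797.
After the second change, unemployed falls and employed rises by 1,864; labor force unchanged → E = 73,448, U = 7,349, labor force = 80,797.
New unemployment rate = 7,349 / 80,797 = 9.10%.
Change = 9.10% − 9.45% = −0.35 percentage points.

The unemployment rate changes by −0.35 percentage points.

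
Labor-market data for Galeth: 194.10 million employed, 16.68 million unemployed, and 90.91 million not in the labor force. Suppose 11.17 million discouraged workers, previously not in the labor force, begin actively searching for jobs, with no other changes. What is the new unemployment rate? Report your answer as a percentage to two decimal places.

Initially, labor force = 194.10 + 16.68 = 210.78 million, so u = 16.68/210.78 = 7.91%.
After the change, unemployed and labor force both rise by 11.17 → E = 194.10, U = 27.85, labor force = 221.95 million.
New unemployment rate = 27.85 / 221.95 = 12.55%.

New unemployment rate ≈ 12.55%.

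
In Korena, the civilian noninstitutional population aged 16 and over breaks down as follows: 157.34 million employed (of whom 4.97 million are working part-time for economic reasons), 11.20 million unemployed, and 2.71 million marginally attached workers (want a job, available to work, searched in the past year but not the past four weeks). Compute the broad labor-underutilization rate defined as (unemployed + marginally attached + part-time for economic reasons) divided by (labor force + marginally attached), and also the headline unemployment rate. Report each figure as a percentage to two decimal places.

Labor force = 157.34 + 11.20 = 168.54 million.
Numerator = 11.20 + 2.71 + 4.97 = 18.88 million.
Denominator = 168.54 + 2.71 = 171.25 million.
Broad rate = 18.88 / 171.25 = 11.02%.
Headline unemployment rate = 11.20 / 168.54 = 6.65%.

Broad underutilization rate ≈ 11.02%; headline unemployment rate ≈ 6.65%.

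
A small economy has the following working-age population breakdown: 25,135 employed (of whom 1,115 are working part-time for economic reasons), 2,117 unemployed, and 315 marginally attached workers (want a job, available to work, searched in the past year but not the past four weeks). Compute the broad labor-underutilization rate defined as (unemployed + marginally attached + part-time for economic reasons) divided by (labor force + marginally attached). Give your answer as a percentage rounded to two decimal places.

Broad underutilization rate ≈ 12.87%.

Labor force = 25,135 + 2,117 = 27,252.
Numerator = 2,117 + 315 + 1,115 = 3,547.
Denominator = 27,252 + 315 = 27,567.
Broad rate = 3,547 / 27,567 = 12.87%.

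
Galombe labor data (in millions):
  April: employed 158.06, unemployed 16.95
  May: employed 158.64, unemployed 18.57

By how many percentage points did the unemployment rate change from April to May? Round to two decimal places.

April: labor force = 158.06 + 16.95 = 175.01; u = 16.95/175.01 = 9.69%.
May: labor force = 158.64 + 18.57 = 177.21; u = 18.57/177.21 = 10.48%.
Change = 10.48% − 9.69% = +0.79 pp.

The unemployment rate changed by +0.79 percentage points.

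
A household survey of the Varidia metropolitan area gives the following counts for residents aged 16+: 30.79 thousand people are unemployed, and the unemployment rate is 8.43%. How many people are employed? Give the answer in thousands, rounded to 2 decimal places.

Labor force = U / u = 30.79 / 0.0843 ≈ 365.24 thousand.
Employed = labor force − unemployed = 365.24 − 30.79 = 334.45 thousand.

About 334.45 thousand are employed.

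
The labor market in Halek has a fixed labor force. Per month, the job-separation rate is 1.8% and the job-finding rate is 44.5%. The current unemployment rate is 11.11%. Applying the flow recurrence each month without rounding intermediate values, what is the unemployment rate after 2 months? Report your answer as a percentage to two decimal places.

Unemployment rate after two months ≈ 5.97%.

With a fixed labor force, u_{t+1} = u_t + s·(1−u_t) − f·u_t = u_t·(1−s−f) + s.
Here 1−s−f = 0.537 and s = 0.018.
u_1 = 0.111100 × 0.537 + 0.018 = 0.077661.
u_2 = 0.077661 × 0.537 + 0.018 = 0.059704.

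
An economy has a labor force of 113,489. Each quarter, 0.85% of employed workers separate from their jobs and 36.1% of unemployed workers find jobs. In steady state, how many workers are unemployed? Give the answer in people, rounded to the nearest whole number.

Steady-state unemployment rate u* = s/(s+f) = 0.85/(0.85+36.1) = 0.023004.
Unemployed = u* × labor force = 0.023004 × 113,489 ≈ 2,611.

About 2,611 are unemployed in steady state.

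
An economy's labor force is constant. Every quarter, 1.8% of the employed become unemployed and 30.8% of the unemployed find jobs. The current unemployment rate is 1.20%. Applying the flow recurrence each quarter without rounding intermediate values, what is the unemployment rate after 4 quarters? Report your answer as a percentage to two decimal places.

Unemployment rate after four quarters ≈ 4.63%.

With a fixed labor force, u_{t+1} = u_t + s·(1−u_t) − f·u_t = u_t·(1−s−f) + s.
Here 1−s−f = 0.674 and s = 0.018.
u_1 = 0.012000 × 0.674 + 0.018 = 0.026088.
u_2 = 0.026088 × 0.674 + 0.018 = 0.035583.
u_3 = 0.035583 × 0.674 + 0.018 = 0.041983.
u_4 = 0.041983 × 0.674 + 0.018 = 0.046297.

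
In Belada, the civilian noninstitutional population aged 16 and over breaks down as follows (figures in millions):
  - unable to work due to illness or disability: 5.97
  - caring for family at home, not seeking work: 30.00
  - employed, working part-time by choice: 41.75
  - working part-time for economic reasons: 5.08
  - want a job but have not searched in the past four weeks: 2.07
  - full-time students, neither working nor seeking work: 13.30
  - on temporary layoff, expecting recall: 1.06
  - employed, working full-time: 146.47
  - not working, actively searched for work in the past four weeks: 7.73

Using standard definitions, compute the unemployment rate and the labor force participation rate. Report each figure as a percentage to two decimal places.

Unemployment rate ≈ 4.35%; labor force participation rate ≈ 79.74%.

Employed = 41.75 + 5.08 + 146.47 = 193.30 million (anyone who worked, including part-time for economic reasons, counts as employed).
Unemployed = 1.06 + 7.73 = 8.79 million (jobless and actively searching, or on temporary layoff).
Labor force = 193.30 + 8.79 = 202.09 million.
Not in labor force = 5.97 + 30.00 + 2.07 + 13.30 = 51.34 million (those not working and not actively searching are outside the labor force — including those who want a job but have given up searching).
Civilian working-age population = 202.09 + 51.34 = 253.43 million.
Unemployment rate = 8.79 / 202.09 = 4.35%.
Labor force participation rate = 202.09 / 253.43 = 79.74%.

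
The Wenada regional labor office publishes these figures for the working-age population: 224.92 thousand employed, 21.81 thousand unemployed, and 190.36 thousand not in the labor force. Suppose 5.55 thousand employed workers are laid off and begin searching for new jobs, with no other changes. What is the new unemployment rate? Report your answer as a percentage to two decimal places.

Initially, labor force = 224.92 + 21.81 = 246.73 thousand, so u = 21.81/246.73 = 8.84%.
After the change, employed falls and unemployed rises by 5.55; labor force unchanged → E = 219.37, U = 27.36, labor force = 246.73 thousand.
New unemployment rate = 27.36 / 246.73 = 11.09%.

New unemployment rate ≈ 11.09%.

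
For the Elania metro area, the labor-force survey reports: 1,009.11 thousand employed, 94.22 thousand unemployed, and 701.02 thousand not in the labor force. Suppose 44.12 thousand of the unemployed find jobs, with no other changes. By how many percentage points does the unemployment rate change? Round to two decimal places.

Initially, labor force = 1,009.11 + 94.22 = 1,103.33 thousand, so u = 94.22/1,103.33 = 8.54%.
After the change, unemployed falls and employed rises by 44.12; labor force unchanged → E = 1,053.23, U = 50.10, labor force = 1,103.33 thousand.
New unemployment rate = 50.10 / 1,103.33 = 4.54%.
Change = 4.54% − 8.54% = −4.00 percentage points.

The unemployment rate changes by −4.00 percentage points.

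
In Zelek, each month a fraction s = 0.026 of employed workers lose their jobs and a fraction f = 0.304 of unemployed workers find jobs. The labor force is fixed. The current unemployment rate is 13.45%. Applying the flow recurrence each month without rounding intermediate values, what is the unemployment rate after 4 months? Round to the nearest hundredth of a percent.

With a fixed labor force, u_{t+1} = u_t + s·(1−u_t) − f·u_t = u_t·(1−s−f) + s.
Here 1−s−f = 0.670 and s = 0.026.
u_1 = 0.134500 × 0.670 + 0.026 = 0.116115.
u_2 = 0.116115 × 0.670 + 0.026 = 0.103797.
u_3 = 0.103797 × 0.670 + 0.026 = 0.095544.
u_4 = 0.095544 × 0.670 + 0.026 = 0.090014.

Unemployment rate after four months ≈ 9.00%.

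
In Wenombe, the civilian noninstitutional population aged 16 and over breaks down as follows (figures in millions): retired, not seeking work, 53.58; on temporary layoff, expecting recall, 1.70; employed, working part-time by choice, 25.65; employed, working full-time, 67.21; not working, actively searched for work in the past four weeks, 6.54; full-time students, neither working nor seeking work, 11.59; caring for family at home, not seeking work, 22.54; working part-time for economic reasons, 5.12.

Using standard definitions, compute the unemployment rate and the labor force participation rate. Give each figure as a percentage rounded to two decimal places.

Unemployment rate ≈ 7.76%; labor force participation rate ≈ 54.77%.

Employed = 25.65 + 67.21 + 5.12 = 97.98 million (anyone who worked, including part-time for economic reasons, counts as employed).
Unemployed = 1.70 + 6.54 = 8.24 million (jobless and actively searching, or on temporary layoff).
Labor force = 97.98 + 8.24 = 106.22 million.
Not in labor force = 53.58 + 11.59 + 22.54 = 87.71 million (those not working and not actively searching are outside the labor force).
Civilian working-age population = 106.22 + 87.71 = 193.93 million.
Unemployment rate = 8.24 / 106.22 = 7.76%.
Labor force participation rate = 106.22 / 193.93 = 54.77%.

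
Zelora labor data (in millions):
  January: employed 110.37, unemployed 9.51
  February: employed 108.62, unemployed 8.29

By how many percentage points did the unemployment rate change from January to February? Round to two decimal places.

The unemployment rate changed by −0.84 percentage points.

January: labor force = 110.37 + 9.51 = 119.88; u = 9.51/119.88 = 7.93%.
February: labor force = 108.62 + 8.29 = 116.91; u = 8.29/116.91 = 7.09%.
Change = 7.09% − 7.93% = −0.84 pp.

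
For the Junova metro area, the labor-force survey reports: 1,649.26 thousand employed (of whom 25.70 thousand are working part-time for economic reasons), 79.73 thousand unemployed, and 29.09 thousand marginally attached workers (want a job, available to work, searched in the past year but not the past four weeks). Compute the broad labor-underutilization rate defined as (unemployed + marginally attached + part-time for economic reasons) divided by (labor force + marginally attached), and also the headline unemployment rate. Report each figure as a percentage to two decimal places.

Labor force = 1,649.26 + 79.73 = 1,728.99 thousand.
Numerator = 79.73 + 29.09 + 25.70 = 134.52 thousand.
Denominator = 1,728.99 + 29.09 = 1,758.08 thousand.
Broad rate = 134.52 / 1,758.08 = 7.65%.
Headline unemployment rate = 79.73 / 1,728.99 = 4.61%.

Broad underutilization rate ≈ 7.65%; headline unemployment rate ≈ 4.61%.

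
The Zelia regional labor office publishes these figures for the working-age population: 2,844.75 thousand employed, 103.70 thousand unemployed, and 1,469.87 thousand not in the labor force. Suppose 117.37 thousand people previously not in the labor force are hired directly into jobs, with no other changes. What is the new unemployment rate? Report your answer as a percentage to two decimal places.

Initially, labor force = 2,844.75 + 103.70 = 2,948.45 thousand, so u = 103.70/2,948.45 = 3.52%.
After the change, employed and labor force both rise by 117.37; unemployed unchanged → E = 2,962.12, U = 103.70, labor force = 3,065.82 thousand.
New unemployment rate = 103.70 / 3,065.82 = 3.38%.

New unemployment rate ≈ 3.38%.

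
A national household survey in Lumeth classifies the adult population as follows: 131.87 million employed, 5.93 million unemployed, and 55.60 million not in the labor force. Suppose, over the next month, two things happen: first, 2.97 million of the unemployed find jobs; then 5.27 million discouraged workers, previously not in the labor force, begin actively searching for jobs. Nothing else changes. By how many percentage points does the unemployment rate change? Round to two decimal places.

Initially, labor force = 131.87 + 5.93 = 137.80 million, so u = 5.93/137.80 = 4.30%.
After the first change, unemployed falls and employed rises by 2.97; labor force unchanged → E = 134.84, U = 2.96, labor force = 137.80 million.
After the second change, unemployed and labor force both rise by 5.27 → E = 134.84, U = 8.23, labor force = 143.07 million.
New unemployment rate = 8.23 / 143.07 = 5.75%.
Change = 5.75% − 4.30% = +1.45 percentage points.

The unemployment rate changes by +1.45 percentage points.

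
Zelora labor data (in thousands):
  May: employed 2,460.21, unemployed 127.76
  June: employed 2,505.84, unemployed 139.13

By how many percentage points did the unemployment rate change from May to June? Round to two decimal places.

The unemployment rate changed by +0.32 percentage points.

May: labor force = 2,460.21 + 127.76 = 2,587.97; u = 127.76/2,587.97 = 4.94%.
June: labor force = 2,505.84 + 139.13 = 2,644.97; u = 139.13/2,644.97 = 5.26%.
Change = 5.26% − 4.94% = +0.32 pp.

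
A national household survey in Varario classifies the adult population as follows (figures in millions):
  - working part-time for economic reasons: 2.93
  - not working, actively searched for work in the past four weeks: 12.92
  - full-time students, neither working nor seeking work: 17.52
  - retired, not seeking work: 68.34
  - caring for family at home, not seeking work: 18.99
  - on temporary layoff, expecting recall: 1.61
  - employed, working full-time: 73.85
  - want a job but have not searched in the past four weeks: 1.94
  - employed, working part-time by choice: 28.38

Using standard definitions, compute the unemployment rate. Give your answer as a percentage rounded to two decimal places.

Employed = 2.93 + 73.85 + 28.38 = 105.16 million (anyone who worked, including part-time for economic reasons, counts as employed).
Unemployed = 12.92 + 1.61 = 14.53 million (jobless and actively searching, or on temporary layoff).
Labor force = 105.16 + 14.53 = 119.69 million.
Unemployment rate = 14.53 / 119.69 = 12.14%.

Unemployment rate ≈ 12.14%.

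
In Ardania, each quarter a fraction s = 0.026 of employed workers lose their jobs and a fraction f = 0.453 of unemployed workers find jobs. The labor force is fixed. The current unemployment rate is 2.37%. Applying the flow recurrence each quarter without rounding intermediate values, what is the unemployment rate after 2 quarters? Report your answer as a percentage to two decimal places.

Unemployment rate after two quarters ≈ 4.60%.

With a fixed labor force, u_{t+1} = u_t + s·(1−u_t) − f·u_t = u_t·(1−s−f) + s.
Here 1−s−f = 0.521 and s = 0.026.
u_1 = 0.023700 × 0.521 + 0.026 = 0.038348.
u_2 = 0.038348 × 0.521 + 0.026 = 0.045979.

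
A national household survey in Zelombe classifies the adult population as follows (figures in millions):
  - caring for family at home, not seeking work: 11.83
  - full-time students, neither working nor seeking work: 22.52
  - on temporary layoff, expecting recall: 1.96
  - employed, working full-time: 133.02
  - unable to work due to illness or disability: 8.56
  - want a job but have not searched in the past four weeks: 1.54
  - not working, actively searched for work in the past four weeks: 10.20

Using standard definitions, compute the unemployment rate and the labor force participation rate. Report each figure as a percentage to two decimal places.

Employed = 133.02 million.
Unemployed = 1.96 + 10.20 = 12.16 million (jobless and actively searching, or on temporary layoff).
Labor force = 133.02 + 12.16 = 145.18 million.
Not in labor force = 11.83 + 22.52 + 8.56 + 1.54 = 44.45 million (those not working and not actively searching are outside the labor force — including those who want a job but have given up searching).
Civilian working-age population = 145.18 + 44.45 = 189.63 million.
Unemployment rate = 12.16 / 145.18 = 8.38%.
Labor force participation rate = 145.18 / 189.63 = 76.56%.

Unemployment rate ≈ 8.38%; labor force participation rate ≈ 76.56%.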